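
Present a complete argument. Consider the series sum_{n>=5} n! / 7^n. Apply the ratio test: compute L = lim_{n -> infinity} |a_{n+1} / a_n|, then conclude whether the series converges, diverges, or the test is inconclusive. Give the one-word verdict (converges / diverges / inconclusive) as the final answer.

Let a_n denote the general term. Form the ratio a_{n+1}/a_n and simplify:
a_{n+1}/a_n = n/7 + 1/7
Take the limit as n -> infinity: L = infinity.
Since L = infinity > 1 (or L = infinity), the ratio test implies the series diverges.

diverges


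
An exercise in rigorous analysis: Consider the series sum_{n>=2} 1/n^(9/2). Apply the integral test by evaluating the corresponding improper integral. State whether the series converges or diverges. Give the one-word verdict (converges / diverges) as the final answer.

Let f(x) = x^(-9/2). Then f is positive, continuous, and decreasing on [2, infinity), so the integral test applies.
Compute the improper integral int_{2}^infinity f(x) dx:
  antiderivative F(x) = -2/(7*x^(7/2)).
  As x -> infinity, F(x) -> 0 (since p = 9/2 > 1).
  So int = F(infinity) - F(2) = 0 - (-sqrt(2)/56) = sqrt(2)/56.
  Finite, so by the integral test, the series converges.

converges


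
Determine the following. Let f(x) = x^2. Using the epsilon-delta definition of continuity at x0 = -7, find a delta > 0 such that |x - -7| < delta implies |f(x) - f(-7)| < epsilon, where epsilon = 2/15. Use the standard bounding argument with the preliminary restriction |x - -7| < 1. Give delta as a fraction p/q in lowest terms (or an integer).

Factor: |x^2 - (-7)^2| = |x - -7| * |x + -7|.
Impose |x - -7| < 1 first. Then |x + -7| = |(x - -7) + 2*(-7)| <= |x - -7| + 2*|-7| < 1 + 14 = 15.
So |x^2 - (-7)^2| < delta * 15.
We need delta * 15 <= 2/15, i.e. delta <= 2/15/15 = 2/225.
Since 2/225 < 1, this is tighter than 1; take delta = 2/225.
So delta = 2/225 works.

2/225


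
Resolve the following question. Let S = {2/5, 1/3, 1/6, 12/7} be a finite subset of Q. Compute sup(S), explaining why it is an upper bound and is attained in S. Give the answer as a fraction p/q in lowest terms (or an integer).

S is finite, so sup(S) = max(S).
Sorted decreasing:
12/7, 2/5, 1/3, 1/6
The extremum is 12/7.
For every x in S, x <= 12/7. And 12/7 is in S, so it is attained.
Therefore sup(S) = 12/7.

12/7


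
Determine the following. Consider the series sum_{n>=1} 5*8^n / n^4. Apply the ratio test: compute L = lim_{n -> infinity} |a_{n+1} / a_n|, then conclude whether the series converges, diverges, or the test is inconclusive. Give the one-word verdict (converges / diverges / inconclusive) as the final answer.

Let a_n denote the general term. Form the ratio a_{n+1}/a_n and simplify:
a_{n+1}/a_n = 8*n^4/(n + 1)^4
Take the limit as n -> infinity: L = 8.
Since L = 8 > 1 (or L = infinity), the ratio test implies the series diverges.

diverges


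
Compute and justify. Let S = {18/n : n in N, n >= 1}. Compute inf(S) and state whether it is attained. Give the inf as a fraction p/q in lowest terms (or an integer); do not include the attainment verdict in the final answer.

Analysis:
- Values: 18, 9, 6, 9/2, ... strictly decreasing.
- The maximum is 18 (n=1); sup = 18 (attained).
- The set is bounded below by 0; 18/n -> 0 so 0 is the greatest lower bound.
- 0 is not in the set, so inf = 0 is not attained.
Conclusion: inf(S) = 0, not attained in S.

0


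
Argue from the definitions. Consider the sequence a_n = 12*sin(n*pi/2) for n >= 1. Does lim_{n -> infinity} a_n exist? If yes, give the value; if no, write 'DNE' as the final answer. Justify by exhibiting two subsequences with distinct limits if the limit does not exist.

Examine the behaviour of a_n along subsequences.
a_{4k+1} = 12*sin(pi/2 + 2k*pi) = 12 -> 12. a_{4k+3} = 12*sin(3pi/2 + 2k*pi) = -12 -> -12.
Since these two subsequential limits are 12 and -12, distinct, the full sequence cannot converge (a convergent sequence has all subsequences tending to the same limit). So lim a_n does not exist.

DNE


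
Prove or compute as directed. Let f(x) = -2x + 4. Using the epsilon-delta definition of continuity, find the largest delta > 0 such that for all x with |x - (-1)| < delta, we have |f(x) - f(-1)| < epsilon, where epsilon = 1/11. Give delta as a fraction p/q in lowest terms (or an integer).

We compute f(-1) = -2*(-1) + 4 = 6.
|f(x) - f(-1)| = |-2x + 4 - (6)| = |-2(x - (-1))| = 2|x - (-1)|.
We need 2|x - (-1)| < 1/11, i.e. |x - (-1)| < 1/11 / 2 = 1/22.
So any delta <= 1/22 works. Conversely, if delta > 1/22, then x = -1 + 1/22 satisfies |x - (-1)| = 1/22 < delta but |f(x) - f(-1)| = 2 * 1/22 = 1/11, which is not < 1/11; so no larger delta works.
Hence the largest such delta is 1/22.

1/22


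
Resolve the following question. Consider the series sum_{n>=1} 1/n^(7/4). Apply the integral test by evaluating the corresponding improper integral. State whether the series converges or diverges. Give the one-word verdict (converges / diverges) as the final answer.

Let f(x) = x^(-7/4). Then f is positive, continuous, and decreasing on [1, infinity), so the integral test applies.
Compute the improper integral int_{1}^infinity f(x) dx:
  antiderivative F(x) = -4/(3*x^(3/4)).
  As x -> infinity, F(x) -> 0 (since p = 7/4 > 1).
  So int = F(infinity) - F(1) = 0 - (-4/3) = 4/3.
  Finite, so by the integral test, the series converges.

converges


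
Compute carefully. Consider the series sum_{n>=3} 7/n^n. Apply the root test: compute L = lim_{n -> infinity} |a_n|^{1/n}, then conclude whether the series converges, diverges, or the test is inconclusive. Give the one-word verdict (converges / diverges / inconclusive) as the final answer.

Let a_n denote the general term. Form |a_n|^(1/n) and simplify:
|a_n|^(1/n) = 7^(1/n)/n
Take the limit as n -> infinity: L = 0.
Since L = 0 < 1, the root test implies convergence.

converges


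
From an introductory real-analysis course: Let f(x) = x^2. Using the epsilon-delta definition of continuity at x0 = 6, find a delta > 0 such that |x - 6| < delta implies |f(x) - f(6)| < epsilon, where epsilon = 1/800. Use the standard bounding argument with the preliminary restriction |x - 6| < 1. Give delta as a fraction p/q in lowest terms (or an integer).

Factor: |x^2 - (6)^2| = |x - 6| * |x + 6|.
Impose |x - 6| < 1 first. Then |x + 6| = |(x - 6) + 2*(6)| <= |x - 6| + 2*|6| < 1 + 12 = 13.
So |x^2 - (6)^2| < delta * 13.
We need delta * 13 <= 1/800, i.e. delta <= 1/800/13 = 1/10400.
Since 1/10400 < 1, this is tighter than 1; take delta = 1/10400.
So delta = 1/10400 works.

1/10400


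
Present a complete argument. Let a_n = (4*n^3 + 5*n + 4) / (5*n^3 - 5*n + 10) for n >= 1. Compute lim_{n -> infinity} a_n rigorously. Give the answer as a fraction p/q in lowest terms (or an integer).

Divide numerator and denominator by n^3, the highest power:
numerator / n^3 = 4 + 5/n^2 + 4/n^3
denominator / n^3 = 5 - 5/n^2 + 10/n^3
As n -> infinity, all terms of the form c/n^k (k >= 1) tend to 0.
So numerator / n^3 -> 4 and denominator / n^3 -> 5.
Therefore lim a_n = 4/5.

4/5


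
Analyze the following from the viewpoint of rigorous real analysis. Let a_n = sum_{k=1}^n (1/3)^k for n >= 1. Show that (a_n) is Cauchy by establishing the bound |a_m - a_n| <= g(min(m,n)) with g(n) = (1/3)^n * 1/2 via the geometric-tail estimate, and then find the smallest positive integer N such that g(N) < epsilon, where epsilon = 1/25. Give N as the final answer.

For m > n >= 1: |a_m - a_n| = sum_{k=n+1}^m (1/3)^k < sum_{k=n+1}^infinity (1/3)^k = (1/3)^(n+1) / (1 - 1/3) = (1/3)^n * (1/3) * (3/2) = (1/3)^n * 1/2.
So g(n) = (1/3)^n / 2. Since g(n) -> 0, (a_n) is Cauchy.
Now solve g(N) < 1/25: (1/3)^N / 2 < 1/25 <=> 3^N > 1 / (2 * 1/25) = 25/2.
Check powers of 3: 3^2 = 9 <= 25/2, 3^3 = 27 > 25/2.
So the smallest such N is 3. Check: g(3) = 1/(2 * 27) = 1/54 < 1/25.

3


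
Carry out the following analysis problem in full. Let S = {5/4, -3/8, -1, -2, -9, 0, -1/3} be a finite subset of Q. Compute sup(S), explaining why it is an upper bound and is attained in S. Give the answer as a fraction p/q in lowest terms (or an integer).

S is finite, so sup(S) = max(S).
Sorted decreasing:
5/4, 0, -1/3, -3/8, -1, -2, -9
The extremum is 5/4.
For every x in S, x <= 5/4. And 5/4 is in S, so it is attained.
Therefore sup(S) = 5/4.

5/4


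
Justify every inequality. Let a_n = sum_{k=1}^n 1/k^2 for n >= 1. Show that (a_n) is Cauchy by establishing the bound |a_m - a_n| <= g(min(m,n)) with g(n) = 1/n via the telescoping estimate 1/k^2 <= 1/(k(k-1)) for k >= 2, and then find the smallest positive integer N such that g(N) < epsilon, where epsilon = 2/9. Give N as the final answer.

For m > n >= 1: |a_m - a_n| = sum_{k=n+1}^m 1/k^2.
Use 1/k^2 <= 1/(k(k-1)) = 1/(k-1) - 1/k for k >= 2:
sum_{k=n+1}^m 1/k^2 <= sum_{k=n+1}^m (1/(k-1) - 1/k) = 1/n - 1/m <= 1/n.
By symmetry the same bound holds with n,m swapped, so |a_m - a_n| <= 1/min(m,n) = g(min(m,n)). Since g(n) -> 0, (a_n) is Cauchy.
Now solve g(N) < 2/9: 1/N < 2/9 <=> N > 1/(2/9) = 9/2.
The smallest integer strictly greater than 9/2 is N = 5.
Check: g(5) = 1/5 < 2/9; g(4) = 1/4 >= 2/9. So N = 5.

5


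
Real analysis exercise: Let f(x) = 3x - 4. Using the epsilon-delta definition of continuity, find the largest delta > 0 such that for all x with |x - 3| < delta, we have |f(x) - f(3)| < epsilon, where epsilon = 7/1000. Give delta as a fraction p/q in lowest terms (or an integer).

We compute f(3) = 3*(3) - 4 = 5.
|f(x) - f(3)| = |3x - 4 - (5)| = |3(x - 3)| = 3|x - 3|.
We need 3|x - 3| < 7/1000, i.e. |x - 3| < 7/1000 / 3 = 7/3000.
So any delta <= 7/3000 works. Conversely, if delta > 7/3000, then x = 3 + 7/3000 satisfies |x - 3| = 7/3000 < delta but |f(x) - f(3)| = 3 * 7/3000 = 7/1000, which is not < 7/1000; so no larger delta works.
Hence the largest such delta is 7/3000.

7/3000


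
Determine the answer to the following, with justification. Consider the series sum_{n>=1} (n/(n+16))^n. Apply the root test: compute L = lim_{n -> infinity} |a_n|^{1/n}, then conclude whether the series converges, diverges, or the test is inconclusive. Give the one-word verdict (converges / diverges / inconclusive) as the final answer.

Let a_n denote the general term. Form |a_n|^(1/n) and simplify:
|a_n|^(1/n) = n/(n + 16)
Take the limit as n -> infinity: L = 1.
Since L = 1, the root test is inconclusive. (In fact a_n = (n/(n+16))^n -> e^(-16) != 0, so the nth-term test shows divergence; but the root test itself gives no conclusion.)

inconclusive


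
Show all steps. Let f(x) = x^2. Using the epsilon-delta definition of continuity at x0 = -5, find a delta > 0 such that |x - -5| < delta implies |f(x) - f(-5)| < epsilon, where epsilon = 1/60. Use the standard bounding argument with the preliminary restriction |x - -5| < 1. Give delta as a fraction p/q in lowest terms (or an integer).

Factor: |x^2 - (-5)^2| = |x - -5| * |x + -5|.
Impose |x - -5| < 1 first. Then |x + -5| = |(x - -5) + 2*(-5)| <= |x - -5| + 2*|-5| < 1 + 10 = 11.
So |x^2 - (-5)^2| < delta * 11.
We need delta * 11 <= 1/60, i.e. delta <= 1/60/11 = 1/660.
Since 1/660 < 1, this is tighter than 1; take delta = 1/660.
So delta = 1/660 works.

1/660


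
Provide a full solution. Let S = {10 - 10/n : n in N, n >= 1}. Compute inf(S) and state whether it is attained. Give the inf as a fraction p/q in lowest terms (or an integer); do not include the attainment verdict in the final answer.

Analysis:
- Values: 0, 5, 20/3, 15/2, ... strictly increasing.
- Minimum is 0 (n=1); inf = 0 (attained).
- 10 - 10/n -> 10 from below; sup = 10, not attained.
Conclusion: inf(S) = 0, attained in S.

0


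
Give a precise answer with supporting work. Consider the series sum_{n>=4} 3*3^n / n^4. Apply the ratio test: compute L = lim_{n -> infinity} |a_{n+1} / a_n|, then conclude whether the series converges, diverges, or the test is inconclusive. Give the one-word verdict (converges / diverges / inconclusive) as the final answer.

Let a_n denote the general term. Form the ratio a_{n+1}/a_n and simplify:
a_{n+1}/a_n = 3*n^4/(n + 1)^4
Take the limit as n -> infinity: L = 3.
Since L = 3 > 1 (or L = infinity), the ratio test implies the series diverges.

diverges


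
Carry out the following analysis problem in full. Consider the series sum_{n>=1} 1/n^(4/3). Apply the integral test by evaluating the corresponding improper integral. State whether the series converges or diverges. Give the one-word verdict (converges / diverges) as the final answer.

Let f(x) = x^(-4/3). Then f is positive, continuous, and decreasing on [1, infinity), so the integral test applies.
Compute the improper integral int_{1}^infinity f(x) dx:
  antiderivative F(x) = -3/x^(1/3).
  As x -> infinity, F(x) -> 0 (since p = 4/3 > 1).
  So int = F(infinity) - F(1) = 0 - (-3) = 3.
  Finite, so by the integral test, the series converges.

converges


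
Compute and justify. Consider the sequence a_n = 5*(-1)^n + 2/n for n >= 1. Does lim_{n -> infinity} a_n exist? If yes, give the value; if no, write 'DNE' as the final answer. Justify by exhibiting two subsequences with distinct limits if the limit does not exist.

Examine the behaviour of a_n along subsequences.
a_{2k} = 5 + 2/(2k) -> 5. a_{2k+1} = -5 + 2/(2k+1) -> -5.
Since these two subsequential limits are 5 and -5, distinct, the full sequence cannot converge (a convergent sequence has all subsequences tending to the same limit). So lim a_n does not exist.

DNE


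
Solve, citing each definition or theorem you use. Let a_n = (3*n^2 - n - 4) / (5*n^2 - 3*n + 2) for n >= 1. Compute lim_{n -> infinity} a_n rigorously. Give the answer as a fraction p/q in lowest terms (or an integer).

Divide numerator and denominator by n^2, the highest power:
numerator / n^2 = 3 - 1/n - 4/n^2
denominator / n^2 = 5 - 3/n + 2/n^2
As n -> infinity, all terms of the form c/n^k (k >= 1) tend to 0.
So numerator / n^2 -> 3 and denominator / n^2 -> 5.
Therefore lim a_n = 3/5.

3/5


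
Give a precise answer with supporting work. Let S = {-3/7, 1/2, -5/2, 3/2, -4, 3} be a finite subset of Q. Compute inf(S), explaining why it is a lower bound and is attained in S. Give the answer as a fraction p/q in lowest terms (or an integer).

S is finite, so inf(S) = min(S).
Sorted increasing:
-4, -5/2, -3/7, 1/2, 3/2, 3
The extremum is -4.
For every x in S, x >= -4. And -4 is in S, so it is attained.
Therefore inf(S) = -4.

-4


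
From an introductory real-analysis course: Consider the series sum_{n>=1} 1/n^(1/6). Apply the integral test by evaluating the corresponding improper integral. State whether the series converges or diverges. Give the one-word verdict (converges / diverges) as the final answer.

Let f(x) = x^(-1/6). Then f is positive, continuous, and decreasing on [1, infinity), so the integral test applies.
Compute the improper integral int_{1}^infinity f(x) dx:
  antiderivative F(x) = 6*x^(5/6)/5.
  As x -> infinity, F(x) -> infinity (since p = 1/6 < 1).
  So the integral diverges. By the integral test, the series diverges.

diverges


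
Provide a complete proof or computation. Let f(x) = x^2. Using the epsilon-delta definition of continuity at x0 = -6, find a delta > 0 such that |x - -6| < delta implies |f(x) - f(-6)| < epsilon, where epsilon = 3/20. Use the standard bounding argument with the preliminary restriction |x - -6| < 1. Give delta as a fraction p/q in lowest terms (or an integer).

Factor: |x^2 - (-6)^2| = |x - -6| * |x + -6|.
Impose |x - -6| < 1 first. Then |x + -6| = |(x - -6) + 2*(-6)| <= |x - -6| + 2*|-6| < 1 + 12 = 13.
So |x^2 - (-6)^2| < delta * 13.
We need delta * 13 <= 3/20, i.e. delta <= 3/20/13 = 3/260.
Since 3/260 < 1, this is tighter than 1; take delta = 3/260.
So delta = 3/260 works.

3/260


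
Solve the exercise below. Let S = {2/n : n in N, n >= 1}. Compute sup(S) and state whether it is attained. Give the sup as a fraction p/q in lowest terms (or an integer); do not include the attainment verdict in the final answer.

Analysis:
- Values: 2, 1, 2/3, 1/2, ... strictly decreasing.
- The maximum is 2 (n=1); sup = 2 (attained).
- The set is bounded below by 0; 2/n -> 0 so 0 is the greatest lower bound.
- 0 is not in the set, so inf = 0 is not attained.
Conclusion: sup(S) = 2, attained in S.

2


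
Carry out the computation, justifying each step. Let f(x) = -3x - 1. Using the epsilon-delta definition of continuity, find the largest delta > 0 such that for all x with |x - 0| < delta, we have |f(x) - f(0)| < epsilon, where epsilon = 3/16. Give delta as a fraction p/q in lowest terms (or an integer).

We compute f(0) = -3*(0) - 1 = -1.
|f(x) - f(0)| = |-3x - 1 - (-1)| = |-3(x - 0)| = 3|x - 0|.
We need 3|x - 0| < 3/16, i.e. |x - 0| < 3/16 / 3 = 1/16.
So any delta <= 1/16 works. Conversely, if delta > 1/16, then x = 0 + 1/16 satisfies |x - 0| = 1/16 < delta but |f(x) - f(0)| = 3 * 1/16 = 3/16, which is not < 3/16; so no larger delta works.
Hence the largest such delta is 1/16.

1/16


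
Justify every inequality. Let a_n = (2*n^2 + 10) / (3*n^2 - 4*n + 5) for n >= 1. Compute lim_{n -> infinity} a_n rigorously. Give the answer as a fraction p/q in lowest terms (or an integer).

Divide numerator and denominator by n^2, the highest power:
numerator / n^2 = 2 + 10/n^2
denominator / n^2 = 3 - 4/n + 5/n^2
As n -> infinity, all terms of the form c/n^k (k >= 1) tend to 0.
So numerator / n^2 -> 2 and denominator / n^2 -> 3.
Therefore lim a_n = 2/3.

2/3


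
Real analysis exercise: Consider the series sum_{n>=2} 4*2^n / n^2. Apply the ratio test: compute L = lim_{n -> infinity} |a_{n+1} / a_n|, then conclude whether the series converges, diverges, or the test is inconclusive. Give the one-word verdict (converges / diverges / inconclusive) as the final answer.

Let a_n denote the general term. Form the ratio a_{n+1}/a_n and simplify:
a_{n+1}/a_n = 2*n^2/(n + 1)^2
Take the limit as n -> infinity: L = 2.
Since L = 2 > 1 (or L = infinity), the ratio test implies the series diverges.

diverges


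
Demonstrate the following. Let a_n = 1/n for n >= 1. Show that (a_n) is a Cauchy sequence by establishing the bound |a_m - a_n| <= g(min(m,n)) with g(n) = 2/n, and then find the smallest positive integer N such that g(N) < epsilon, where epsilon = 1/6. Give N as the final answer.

For any m, n >= 1, by the triangle inequality:
|a_m - a_n| = |1/m - 1/n| <= 1/m + 1/n <= 2/min(m,n).
So g(n) = 2/n bounds the Cauchy difference. Since g(n) -> 0, (a_n) is Cauchy.
Now solve g(N) < 1/6: 2/N < 1/6 <=> N > 2 / (1/6) = 12.
The smallest integer strictly greater than 12 is N = 13.
Check: g(13) = 2/13 = 2/13 < 1/6; g(12) = 1/6 >= 1/6. So N = 13.

13


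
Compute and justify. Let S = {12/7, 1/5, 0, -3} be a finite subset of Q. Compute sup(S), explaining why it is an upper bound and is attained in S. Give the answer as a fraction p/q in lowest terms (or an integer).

S is finite, so sup(S) = max(S).
Sorted decreasing:
12/7, 1/5, 0, -3
The extremum is 12/7.
For every x in S, x <= 12/7. And 12/7 is in S, so it is attained.
Therefore sup(S) = 12/7.

12/7


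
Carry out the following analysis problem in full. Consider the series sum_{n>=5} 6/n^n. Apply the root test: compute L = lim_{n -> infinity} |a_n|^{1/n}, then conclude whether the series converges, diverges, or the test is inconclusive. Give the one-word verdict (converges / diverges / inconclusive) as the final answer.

Let a_n denote the general term. Form |a_n|^(1/n) and simplify:
|a_n|^(1/n) = 6^(1/n)/n
Take the limit as n -> infinity: L = 0.
Since L = 0 < 1, the root test implies convergence.

converges


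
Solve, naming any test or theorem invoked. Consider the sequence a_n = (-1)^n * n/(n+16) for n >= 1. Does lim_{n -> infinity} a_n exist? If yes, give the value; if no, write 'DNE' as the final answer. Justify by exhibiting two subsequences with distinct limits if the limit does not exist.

Examine the behaviour of a_n along subsequences.
a_{2k} = 2k/(2k+16) -> 1. a_{2k+1} = -(2k+1)/(2k+17) -> -1.
Since these two subsequential limits are 1 and -1, distinct, the full sequence cannot converge (a convergent sequence has all subsequences tending to the same limit). So lim a_n does not exist.

DNE


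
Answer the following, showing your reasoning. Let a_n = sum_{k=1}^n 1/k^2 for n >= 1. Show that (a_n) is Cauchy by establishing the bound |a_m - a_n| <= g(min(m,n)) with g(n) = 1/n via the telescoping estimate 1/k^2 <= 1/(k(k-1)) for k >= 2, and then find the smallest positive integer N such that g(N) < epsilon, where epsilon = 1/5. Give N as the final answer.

For m > n >= 1: |a_m - a_n| = sum_{k=n+1}^m 1/k^2.
Use 1/k^2 <= 1/(k(k-1)) = 1/(k-1) - 1/k for k >= 2:
sum_{k=n+1}^m 1/k^2 <= sum_{k=n+1}^m (1/(k-1) - 1/k) = 1/n - 1/m <= 1/n.
By symmetry the same bound holds with n,m swapped, so |a_m - a_n| <= 1/min(m,n) = g(min(m,n)). Since g(n) -> 0, (a_n) is Cauchy.
Now solve g(N) < 1/5: 1/N < 1/5 <=> N > 1/(1/5) = 5.
The smallest integer strictly greater than 5 is N = 6.
Check: g(6) = 1/6 < 1/5; g(5) = 1/5 >= 1/5. So N = 6.

6


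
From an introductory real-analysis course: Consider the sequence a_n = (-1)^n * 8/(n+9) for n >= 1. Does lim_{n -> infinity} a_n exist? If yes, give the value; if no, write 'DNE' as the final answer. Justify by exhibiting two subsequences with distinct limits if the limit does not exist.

Examine the behaviour of a_n along subsequences.
Even-n subsequence a_{2k} = 8/(2k+9) -> 0. Odd-n subsequence a_{2k+1} = -8/(2k+10) -> 0. Both tend to 0, which suggests the limit is 0; verify directly.
|a_n - 0| = 8/(n+9) < 8/n for every n >= 1.
Given epsilon > 0, choose a positive integer N > 8/epsilon. Then for all n >= N, |a_n| < 8/n <= 8/N < epsilon.
So by the definition of the limit, lim a_n exists and equals 0.

0


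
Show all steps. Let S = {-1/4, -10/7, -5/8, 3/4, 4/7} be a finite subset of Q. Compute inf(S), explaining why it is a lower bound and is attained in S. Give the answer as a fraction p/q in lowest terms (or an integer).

S is finite, so inf(S) = min(S).
Sorted increasing:
-10/7, -5/8, -1/4, 4/7, 3/4
The extremum is -10/7.
For every x in S, x >= -10/7. And -10/7 is in S, so it is attained.
Therefore inf(S) = -10/7.

-10/7


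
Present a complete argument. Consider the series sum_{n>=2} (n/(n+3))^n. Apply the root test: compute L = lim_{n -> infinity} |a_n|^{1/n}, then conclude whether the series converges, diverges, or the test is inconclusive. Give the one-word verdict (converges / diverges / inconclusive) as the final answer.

Let a_n denote the general term. Form |a_n|^(1/n) and simplify:
|a_n|^(1/n) = n/(n + 3)
Take the limit as n -> infinity: L = 1.
Since L = 1, the root test is inconclusive. (In fact a_n = (n/(n+3))^n -> e^(-3) != 0, so the nth-term test shows divergence; but the root test itself gives no conclusion.)

inconclusive


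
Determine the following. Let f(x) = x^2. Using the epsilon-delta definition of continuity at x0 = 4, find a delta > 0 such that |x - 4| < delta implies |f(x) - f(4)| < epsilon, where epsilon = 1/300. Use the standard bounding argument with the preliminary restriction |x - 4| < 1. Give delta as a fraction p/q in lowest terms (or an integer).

Factor: |x^2 - (4)^2| = |x - 4| * |x + 4|.
Impose |x - 4| < 1 first. Then |x + 4| = |(x - 4) + 2*(4)| <= |x - 4| + 2*|4| < 1 + 8 = 9.
So |x^2 - (4)^2| < delta * 9.
We need delta * 9 <= 1/300, i.e. delta <= 1/300/9 = 1/2700.
Since 1/2700 < 1, this is tighter than 1; take delta = 1/2700.
So delta = 1/2700 works.

1/2700


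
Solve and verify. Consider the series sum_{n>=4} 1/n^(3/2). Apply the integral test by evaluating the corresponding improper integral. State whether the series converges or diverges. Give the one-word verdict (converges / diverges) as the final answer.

Let f(x) = x^(-3/2). Then f is positive, continuous, and decreasing on [4, infinity), so the integral test applies.
Compute the improper integral int_{4}^infinity f(x) dx:
  antiderivative F(x) = -2/sqrt(x).
  As x -> infinity, F(x) -> 0 (since p = 3/2 > 1).
  So int = F(infinity) - F(4) = 0 - (-1) = 1.
  Finite, so by the integral test, the series converges.

converges


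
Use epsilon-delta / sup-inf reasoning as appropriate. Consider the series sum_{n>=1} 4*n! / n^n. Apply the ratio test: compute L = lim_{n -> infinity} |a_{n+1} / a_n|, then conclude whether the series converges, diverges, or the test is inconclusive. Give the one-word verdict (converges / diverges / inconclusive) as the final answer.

Let a_n denote the general term. Form the ratio a_{n+1}/a_n and simplify:
a_{n+1}/a_n = (n/(n + 1))^n
Take the limit as n -> infinity: L = exp(-1).
Since L = exp(-1) < 1, the ratio test implies the series converges.

converges


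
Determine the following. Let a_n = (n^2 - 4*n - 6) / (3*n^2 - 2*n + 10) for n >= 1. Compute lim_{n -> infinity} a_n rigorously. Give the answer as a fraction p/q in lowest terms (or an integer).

Divide numerator and denominator by n^2, the highest power:
numerator / n^2 = 1 - 4/n - 6/n^2
denominator / n^2 = 3 - 2/n + 10/n^2
As n -> infinity, all terms of the form c/n^k (k >= 1) tend to 0.
So numerator / n^2 -> 1 and denominator / n^2 -> 3.
Therefore lim a_n = 1/3.

1/3


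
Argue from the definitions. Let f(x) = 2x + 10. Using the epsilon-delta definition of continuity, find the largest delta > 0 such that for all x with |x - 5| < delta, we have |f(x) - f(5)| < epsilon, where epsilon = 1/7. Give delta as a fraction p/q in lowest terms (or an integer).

We compute f(5) = 2*(5) + 10 = 20.
|f(x) - f(5)| = |2x + 10 - (20)| = |2(x - 5)| = 2|x - 5|.
We need 2|x - 5| < 1/7, i.e. |x - 5| < 1/7 / 2 = 1/14.
So any delta <= 1/14 works. Conversely, if delta > 1/14, then x = 5 + 1/14 satisfies |x - 5| = 1/14 < delta but |f(x) - f(5)| = 2 * 1/14 = 1/7, which is not < 1/7; so no larger delta works.
Hence the largest such delta is 1/14.

1/14


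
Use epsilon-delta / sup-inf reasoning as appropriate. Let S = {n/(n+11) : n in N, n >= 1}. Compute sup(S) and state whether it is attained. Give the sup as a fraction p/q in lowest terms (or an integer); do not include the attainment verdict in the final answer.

Analysis:
- Values: 1/12, 2/13, 3/14, 4/15, ... strictly increasing.
- Minimum is 1/12 (n=1); inf = 1/12 (attained).
- n/(n+11) = 1 - 11/(n+11) -> 1 from below as n -> infinity, and never equals 1.
- So sup = 1 (not attained).
Conclusion: sup(S) = 1, not attained in S.

1


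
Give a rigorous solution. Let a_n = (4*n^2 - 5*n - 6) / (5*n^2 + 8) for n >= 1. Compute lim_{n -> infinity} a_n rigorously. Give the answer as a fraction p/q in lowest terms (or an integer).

Divide numerator and denominator by n^2, the highest power:
numerator / n^2 = 4 - 5/n - 6/n^2
denominator / n^2 = 5 + 8/n^2
As n -> infinity, all terms of the form c/n^k (k >= 1) tend to 0.
So numerator / n^2 -> 4 and denominator / n^2 -> 5.
Therefore lim a_n = 4/5.

4/5


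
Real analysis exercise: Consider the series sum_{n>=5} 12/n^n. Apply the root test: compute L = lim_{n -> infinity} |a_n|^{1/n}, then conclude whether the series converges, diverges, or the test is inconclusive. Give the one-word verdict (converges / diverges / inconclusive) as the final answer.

Let a_n denote the general term. Form |a_n|^(1/n) and simplify:
|a_n|^(1/n) = 12^(1/n)/n
Take the limit as n -> infinity: L = 0.
Since L = 0 < 1, the root test implies convergence.

converges


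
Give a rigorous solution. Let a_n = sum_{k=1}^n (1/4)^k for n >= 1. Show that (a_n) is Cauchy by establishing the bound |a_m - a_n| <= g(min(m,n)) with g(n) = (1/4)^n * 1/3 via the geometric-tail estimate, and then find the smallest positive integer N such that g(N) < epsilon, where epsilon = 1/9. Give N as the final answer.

For m > n >= 1: |a_m - a_n| = sum_{k=n+1}^m (1/4)^k < sum_{k=n+1}^infinity (1/4)^k = (1/4)^(n+1) / (1 - 1/4) = (1/4)^n * (1/4) * (4/3) = (1/4)^n * 1/3.
So g(n) = (1/4)^n / 3. Since g(n) -> 0, (a_n) is Cauchy.
Now solve g(N) < 1/9: (1/4)^N / 3 < 1/9 <=> 4^N > 1 / (3 * 1/9) = 3.
Check powers of 4: 4^0 = 1 <= 3, 4^1 = 4 > 3.
So the smallest such N is 1. Check: g(1) = 1/(3 * 4) = 1/12 < 1/9.

1


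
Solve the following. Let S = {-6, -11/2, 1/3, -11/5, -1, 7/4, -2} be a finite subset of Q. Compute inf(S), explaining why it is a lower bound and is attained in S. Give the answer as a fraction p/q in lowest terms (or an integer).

S is finite, so inf(S) = min(S).
Sorted increasing:
-6, -11/2, -11/5, -2, -1, 1/3, 7/4
The extremum is -6.
For every x in S, x >= -6. And -6 is in S, so it is attained.
Therefore inf(S) = -6.

-6


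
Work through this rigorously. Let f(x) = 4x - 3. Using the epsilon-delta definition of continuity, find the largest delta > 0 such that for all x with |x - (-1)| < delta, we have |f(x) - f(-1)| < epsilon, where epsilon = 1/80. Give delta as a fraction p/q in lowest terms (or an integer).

We compute f(-1) = 4*(-1) - 3 = -7.
|f(x) - f(-1)| = |4x - 3 - (-7)| = |4(x - (-1))| = 4|x - (-1)|.
We need 4|x - (-1)| < 1/80, i.e. |x - (-1)| < 1/80 / 4 = 1/320.
So any delta <= 1/320 works. Conversely, if delta > 1/320, then x = -1 + 1/320 satisfies |x - (-1)| = 1/320 < delta but |f(x) - f(-1)| = 4 * 1/320 = 1/80, which is not < 1/80; so no larger delta works.
Hence the largest such delta is 1/320.

1/320


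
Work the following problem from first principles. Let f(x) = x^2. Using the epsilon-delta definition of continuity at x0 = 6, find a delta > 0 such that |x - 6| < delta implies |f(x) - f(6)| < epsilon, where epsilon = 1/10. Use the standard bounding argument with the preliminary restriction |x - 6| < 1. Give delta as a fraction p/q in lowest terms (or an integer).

Factor: |x^2 - (6)^2| = |x - 6| * |x + 6|.
Impose |x - 6| < 1 first. Then |x + 6| = |(x - 6) + 2*(6)| <= |x - 6| + 2*|6| < 1 + 12 = 13.
So |x^2 - (6)^2| < delta * 13.
We need delta * 13 <= 1/10, i.e. delta <= 1/10/13 = 1/130.
Since 1/130 < 1, this is tighter than 1; take delta = 1/130.
So delta = 1/130 works.

1/130


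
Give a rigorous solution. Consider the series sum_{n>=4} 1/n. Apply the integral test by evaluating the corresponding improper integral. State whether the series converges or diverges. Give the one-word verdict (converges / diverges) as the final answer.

Let f(x) = 1/x. Then f is positive, continuous, and decreasing on [4, infinity), so the integral test applies.
Compute the improper integral int_{4}^infinity f(x) dx:
  antiderivative F(x) = log(x).
  As x -> infinity, log(x) -> infinity.
  So int = infinity - log(4) = infinity. By the integral test, the series diverges.

diverges


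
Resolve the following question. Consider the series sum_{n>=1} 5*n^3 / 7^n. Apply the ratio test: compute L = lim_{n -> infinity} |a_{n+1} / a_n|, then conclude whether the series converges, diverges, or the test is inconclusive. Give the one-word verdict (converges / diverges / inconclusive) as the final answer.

Let a_n denote the general term. Form the ratio a_{n+1}/a_n and simplify:
a_{n+1}/a_n = (n + 1)^3/(7*n^3)
Take the limit as n -> infinity: L = 1/7.
Since L = 1/7 < 1, the ratio test implies the series converges.

converges


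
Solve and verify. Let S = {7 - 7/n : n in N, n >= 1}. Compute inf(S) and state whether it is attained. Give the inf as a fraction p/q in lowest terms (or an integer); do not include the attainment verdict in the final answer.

Analysis:
- Values: 0, 7/2, 14/3, 21/4, ... strictly increasing.
- Minimum is 0 (n=1); inf = 0 (attained).
- 7 - 7/n -> 7 from below; sup = 7, not attained.
Conclusion: inf(S) = 0, attained in S.

0


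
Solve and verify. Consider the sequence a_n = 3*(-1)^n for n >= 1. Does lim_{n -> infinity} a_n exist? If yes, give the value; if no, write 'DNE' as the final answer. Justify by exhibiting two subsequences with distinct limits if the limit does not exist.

Examine the behaviour of a_n along subsequences.
Even-n subsequence a_{2k} = 3 -> 3. Odd-n subsequence a_{2k+1} = -3 -> -3.
Since these two subsequential limits are 3 and -3, distinct, the full sequence cannot converge (a convergent sequence has all subsequences tending to the same limit). So lim a_n does not exist.

DNE


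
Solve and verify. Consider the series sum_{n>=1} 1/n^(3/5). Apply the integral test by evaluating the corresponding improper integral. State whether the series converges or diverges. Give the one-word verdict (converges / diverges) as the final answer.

Let f(x) = x^(-3/5). Then f is positive, continuous, and decreasing on [1, infinity), so the integral test applies.
Compute the improper integral int_{1}^infinity f(x) dx:
  antiderivative F(x) = 5*x^(2/5)/2.
  As x -> infinity, F(x) -> infinity (since p = 3/5 < 1).
  So the integral diverges. By the integral test, the series diverges.

diverges


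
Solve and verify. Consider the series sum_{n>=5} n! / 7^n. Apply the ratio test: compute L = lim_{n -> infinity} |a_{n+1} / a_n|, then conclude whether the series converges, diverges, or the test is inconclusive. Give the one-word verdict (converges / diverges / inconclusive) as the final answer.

Let a_n denote the general term. Form the ratio a_{n+1}/a_n and simplify:
a_{n+1}/a_n = n/7 + 1/7
Take the limit as n -> infinity: L = infinity.
Since L = infinity > 1 (or L = infinity), the ratio test implies the series diverges.

diverges


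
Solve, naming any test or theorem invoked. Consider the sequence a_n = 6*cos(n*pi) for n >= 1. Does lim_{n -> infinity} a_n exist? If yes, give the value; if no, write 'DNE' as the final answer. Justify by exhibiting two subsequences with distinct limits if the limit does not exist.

Examine the behaviour of a_n along subsequences.
cos(n*pi) = (-1)^n, so a_n = 6*(-1)^n. a_{2k} = 6 -> 6. a_{2k+1} = -6 -> -6.
Since these two subsequential limits are 6 and -6, distinct, the full sequence cannot converge (a convergent sequence has all subsequences tending to the same limit). So lim a_n does not exist.

DNE


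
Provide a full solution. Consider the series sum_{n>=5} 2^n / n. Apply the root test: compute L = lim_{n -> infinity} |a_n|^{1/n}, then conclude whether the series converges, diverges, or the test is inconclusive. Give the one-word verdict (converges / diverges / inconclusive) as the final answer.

Let a_n denote the general term. Form |a_n|^(1/n) and simplify:
|a_n|^(1/n) = 2/n^(1/n)
Take the limit as n -> infinity: L = 2.
Since L = 2 > 1, the root test implies divergence.

diverges


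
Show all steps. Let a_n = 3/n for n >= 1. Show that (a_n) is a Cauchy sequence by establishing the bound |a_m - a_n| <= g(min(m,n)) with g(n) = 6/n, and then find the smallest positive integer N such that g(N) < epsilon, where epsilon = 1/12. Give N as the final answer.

For any m, n >= 1, by the triangle inequality:
|a_m - a_n| = |3/m - 3/n| <= 3*1/m + 3*1/n <= 6/min(m,n).
So g(n) = 6/n bounds the Cauchy difference. Since g(n) -> 0, (a_n) is Cauchy.
Now solve g(N) < 1/12: 6/N < 1/12 <=> N > 6 / (1/12) = 72.
The smallest integer strictly greater than 72 is N = 73.
Check: g(73) = 6/73 = 6/73 < 1/12; g(72) = 1/12 >= 1/12. So N = 73.

73


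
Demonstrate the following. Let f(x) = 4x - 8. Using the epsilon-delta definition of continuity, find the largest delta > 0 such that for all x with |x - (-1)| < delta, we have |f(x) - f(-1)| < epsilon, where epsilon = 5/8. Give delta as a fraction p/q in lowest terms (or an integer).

We compute f(-1) = 4*(-1) - 8 = -12.
|f(x) - f(-1)| = |4x - 8 - (-12)| = |4(x - (-1))| = 4|x - (-1)|.
We need 4|x - (-1)| < 5/8, i.e. |x - (-1)| < 5/8 / 4 = 5/32.
So any delta <= 5/32 works. Conversely, if delta > 5/32, then x = -1 + 5/32 satisfies |x - (-1)| = 5/32 < delta but |f(x) - f(-1)| = 4 * 5/32 = 5/8, which is not < 5/8; so no larger delta works.
Hence the largest such delta is 5/32.

5/32


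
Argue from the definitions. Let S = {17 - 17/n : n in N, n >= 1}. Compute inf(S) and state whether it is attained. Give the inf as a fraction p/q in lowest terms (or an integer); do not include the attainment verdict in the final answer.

Analysis:
- Values: 0, 17/2, 34/3, 51/4, ... strictly increasing.
- Minimum is 0 (n=1); inf = 0 (attained).
- 17 - 17/n -> 17 from below; sup = 17, not attained.
Conclusion: inf(S) = 0, attained in S.

0


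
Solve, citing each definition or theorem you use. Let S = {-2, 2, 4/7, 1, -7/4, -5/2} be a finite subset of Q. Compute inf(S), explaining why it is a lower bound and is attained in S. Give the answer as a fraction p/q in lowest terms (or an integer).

S is finite, so inf(S) = min(S).
Sorted increasing:
-5/2, -2, -7/4, 4/7, 1, 2
The extremum is -5/2.
For every x in S, x >= -5/2. And -5/2 is in S, so it is attained.
Therefore inf(S) = -5/2.

-5/2


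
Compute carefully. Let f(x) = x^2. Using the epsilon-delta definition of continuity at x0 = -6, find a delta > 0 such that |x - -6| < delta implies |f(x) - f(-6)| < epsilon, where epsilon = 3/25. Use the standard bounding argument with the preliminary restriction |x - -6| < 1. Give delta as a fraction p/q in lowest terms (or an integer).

Factor: |x^2 - (-6)^2| = |x - -6| * |x + -6|.
Impose |x - -6| < 1 first. Then |x + -6| = |(x - -6) + 2*(-6)| <= |x - -6| + 2*|-6| < 1 + 12 = 13.
So |x^2 - (-6)^2| < delta * 13.
We need delta * 13 <= 3/25, i.e. delta <= 3/25/13 = 3/325.
Since 3/325 < 1, this is tighter than 1; take delta = 3/325.
So delta = 3/325 works.

3/325


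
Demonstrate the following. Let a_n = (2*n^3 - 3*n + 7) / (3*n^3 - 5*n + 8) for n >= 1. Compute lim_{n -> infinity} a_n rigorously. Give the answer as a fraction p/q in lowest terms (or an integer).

Divide numerator and denominator by n^3, the highest power:
numerator / n^3 = 2 - 3/n^2 + 7/n^3
denominator / n^3 = 3 - 5/n^2 + 8/n^3
As n -> infinity, all terms of the form c/n^k (k >= 1) tend to 0.
So numerator / n^3 -> 2 and denominator / n^3 -> 3.
Therefore lim a_n = 2/3.

2/3


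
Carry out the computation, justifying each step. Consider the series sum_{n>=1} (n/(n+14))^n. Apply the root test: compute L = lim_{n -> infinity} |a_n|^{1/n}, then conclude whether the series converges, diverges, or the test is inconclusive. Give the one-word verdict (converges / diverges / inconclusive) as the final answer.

Let a_n denote the general term. Form |a_n|^(1/n) and simplify:
|a_n|^(1/n) = n/(n + 14)
Take the limit as n -> infinity: L = 1.
Since L = 1, the root test is inconclusive. (In fact a_n = (n/(n+14))^n -> e^(-14) != 0, so the nth-term test shows divergence; but the root test itself gives no conclusion.)

inconclusive


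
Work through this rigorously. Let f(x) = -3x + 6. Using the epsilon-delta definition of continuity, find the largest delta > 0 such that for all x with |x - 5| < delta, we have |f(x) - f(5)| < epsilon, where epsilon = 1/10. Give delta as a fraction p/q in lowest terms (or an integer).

We compute f(5) = -3*(5) + 6 = -9.
|f(x) - f(5)| = |-3x + 6 - (-9)| = |-3(x - 5)| = 3|x - 5|.
We need 3|x - 5| < 1/10, i.e. |x - 5| < 1/10 / 3 = 1/30.
So any delta <= 1/30 works. Conversely, if delta > 1/30, then x = 5 + 1/30 satisfies |x - 5| = 1/30 < delta but |f(x) - f(5)| = 3 * 1/30 = 1/10, which is not < 1/10; so no larger delta works.
Hence the largest such delta is 1/30.

1/30


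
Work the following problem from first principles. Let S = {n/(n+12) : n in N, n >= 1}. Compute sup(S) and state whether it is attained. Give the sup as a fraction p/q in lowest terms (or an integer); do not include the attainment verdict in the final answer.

Analysis:
- Values: 1/13, 1/7, 1/5, 1/4, ... strictly increasing.
- Minimum is 1/13 (n=1); inf = 1/13 (attained).
- n/(n+12) = 1 - 12/(n+12) -> 1 from below as n -> infinity, and never equals 1.
- So sup = 1 (not attained).
Conclusion: sup(S) = 1, not attained in S.

1


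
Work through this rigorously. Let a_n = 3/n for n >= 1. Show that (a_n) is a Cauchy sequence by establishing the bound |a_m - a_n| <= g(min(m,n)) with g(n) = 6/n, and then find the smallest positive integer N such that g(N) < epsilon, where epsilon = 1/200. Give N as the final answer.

For any m, n >= 1, by the triangle inequality:
|a_m - a_n| = |3/m - 3/n| <= 3*1/m + 3*1/n <= 6/min(m,n).
So g(n) = 6/n bounds the Cauchy difference. Since g(n) -> 0, (a_n) is Cauchy.
Now solve g(N) < 1/200: 6/N < 1/200 <=> N > 6 / (1/200) = 1200.
The smallest integer strictly greater than 1200 is N = 1201.
Check: g(1201) = 6/1201 = 6/1201 < 1/200; g(1200) = 1/200 >= 1/200. So N = 1201.

1201
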